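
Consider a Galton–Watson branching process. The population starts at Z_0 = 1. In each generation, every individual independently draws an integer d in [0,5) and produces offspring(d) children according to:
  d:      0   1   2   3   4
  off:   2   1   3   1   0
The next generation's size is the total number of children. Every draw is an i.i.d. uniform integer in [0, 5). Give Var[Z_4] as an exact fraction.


7919184/390625

Outcome values over d=0..4: [2, 1, 3, 1, 0]
Σy = 7, Σy² = 15, M = 5
μ = 7/5 = 7/5,  σ² = 15/5 − (7/5)² = 26/25
V_0 = 0, E_0 = 1
V_1 = 26/25·E_0 + (7/5)²·V_0 = 26/25;  E_1 = 7/5
V_2 = 26/25·E_1 + (7/5)²·V_1 = 2184/625;  E_2 = 49/25
V_3 = 26/25·E_2 + (7/5)²·V_2 = 138866/15625;  E_3 = 343/125
V_4 = 26/25·E_3 + (7/5)²·V_3 = 7919184/390625;  E_4 = 2401/625


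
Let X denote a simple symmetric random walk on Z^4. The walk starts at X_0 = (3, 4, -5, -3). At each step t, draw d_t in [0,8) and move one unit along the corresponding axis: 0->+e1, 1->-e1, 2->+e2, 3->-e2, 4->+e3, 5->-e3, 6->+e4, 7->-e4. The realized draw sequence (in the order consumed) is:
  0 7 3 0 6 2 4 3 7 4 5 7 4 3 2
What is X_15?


t=0: X=(3, 4, -5, -3), d=0 → +e1, X_1=(4, 4, -5, -3)
t=1: X=(4, 4, -5, -3), d=7 → -e4, X_2=(4, 4, -5, -4)
t=2: X=(4, 4, -5, -4), d=3 → -e2, X_3=(4, 3, -5, -4)
t=3: X=(4, 3, -5, -4), d=0 → +e1, X_4=(5, 3, -5, -4)
t=4: X=(5, 3, -5, -4), d=6 → +e4, X_5=(5, 3, -5, -3)
t=5: X=(5, 3, -5, -3), d=2 → +e2, X_6=(5, 4, -5, -3)
t=6: X=(5, 4, -5, -3), d=4 → +e3, X_7=(5, 4, -4, -3)
t=7: X=(5, 4, -4, -3), d=3 → -e2, X_8=(5, 3, -4, -3)
t=8: X=(5, 3, -4, -3), d=7 → -e4, X_9=(5, 3, -4, -4)
t=9: X=(5, 3, -4, -4), d=4 → +e3, X_10=(5, 3, -3, -4)
t=10: X=(5, 3, -3, -4), d=5 → -e3, X_11=(5, 3, -4, -4)
t=11: X=(5, 3, -4, -4), d=7 → -e4, X_12=(5, 3, -4, -5)
t=12: X=(5, 3, -4, -5), d=4 → +e3, X_13=(5, 3, -3, -5)
t=13: X=(5, 3, -3, -5), d=3 → -e2, X_14=(5, 2, -3, -5)
t=14: X=(5, 2, -3, -5), d=2 → +e2, X_15=(5, 3, -3, -5)

(5, 3, -3, -5)


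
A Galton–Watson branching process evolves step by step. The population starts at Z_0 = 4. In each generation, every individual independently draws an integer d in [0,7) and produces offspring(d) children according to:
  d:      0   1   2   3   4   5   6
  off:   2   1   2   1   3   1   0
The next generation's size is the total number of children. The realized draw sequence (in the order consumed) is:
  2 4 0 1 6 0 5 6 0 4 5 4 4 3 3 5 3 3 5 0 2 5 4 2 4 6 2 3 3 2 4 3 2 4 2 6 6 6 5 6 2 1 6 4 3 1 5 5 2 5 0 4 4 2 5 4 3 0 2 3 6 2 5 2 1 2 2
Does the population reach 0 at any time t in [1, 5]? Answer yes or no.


no

gen 0: Z_0=4, draws=[2, 4, 0, 1], offspring=[2, 3, 2, 1], Z_1=8
gen 1: Z_1=8, draws=[6, 0, 5, 6, 0, 4, 5, 4], offspring=[0, 2, 1, 0, 2, 3, 1, 3], Z_2=12
gen 2: Z_2=12, draws=[4, 3, 3, 5, 3, 3, 5, 0, 2, 5, 4, 2], offspring=[3, 1, 1, 1, 1, 1, 1, 2, 2, 1, 3, 2], Z_3=19
gen 3: Z_3=19, draws=[4, 6, 2, 3, 3, 2, 4, 3, 2, 4, 2, 6, 6, 6, 5, 6, 2, 1, 6], offspring=[3, 0, 2, 1, 1, 2, 3, 1, 2, 3, 2, 0, 0, 0, 1, 0, 2, 1, 0], Z_4=24
gen 4: Z_4=24, draws=[4, 3, 1, 5, 5, 2, 5, 0, 4, 4, 2, 5, 4, 3, 0, 2, 3, 6, 2, 5, 2, 1, 2, 2], offspring=[3, 1, 1, 1, 1, 2, 1, 2, 3, 3, 2, 1, 3, 1, 2, 2, 1, 0, 2, 1, 2, 1, 2, 2], Z_5=40


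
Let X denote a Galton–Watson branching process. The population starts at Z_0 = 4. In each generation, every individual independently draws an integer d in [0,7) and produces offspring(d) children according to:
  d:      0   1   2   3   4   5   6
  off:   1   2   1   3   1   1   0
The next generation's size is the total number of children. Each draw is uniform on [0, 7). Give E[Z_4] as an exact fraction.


26244/2401

Outcome values over d=0..6: [1, 2, 1, 3, 1, 1, 0]
Σy = 9, Σy² = 17, M = 7
μ = 9/7 = 9/7,  σ² = 17/7 − (9/7)² = 38/49
E[Z_0] = 4
E[Z_1] = 9/7·E[Z_0] = 36/7
E[Z_2] = 9/7·E[Z_1] = 324/49
E[Z_3] = 9/7·E[Z_2] = 2916/343
E[Z_4] = 9/7·E[Z_3] = 26244/2401


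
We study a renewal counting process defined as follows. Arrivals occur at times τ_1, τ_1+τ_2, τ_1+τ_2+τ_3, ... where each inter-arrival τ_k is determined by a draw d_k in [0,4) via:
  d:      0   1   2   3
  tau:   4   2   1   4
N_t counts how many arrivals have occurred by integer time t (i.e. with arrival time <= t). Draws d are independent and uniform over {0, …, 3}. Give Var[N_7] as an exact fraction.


Inter-arrival values over d=0..3: [4, 2, 1, 4]
Each d has probability 1/4, so the pmf of τ is: f(1) = 1/4, f(2) = 1/4, f(4) = 1/2
Let p_n(j) = P(N_n = j), with p_0 = [1]. Condition on τ_1: p_n(0) = P(τ > n), and for j >= 1, p_n(j) = Σ_{k<=n} f(k)·p_{n−k}(j−1)
p_1 = [3/4, 1/4]  (j = 0..1)
p_2 = [1/2, 7/16, 1/16]  (j = 0..2)
p_3 = [1/2, 5/16, 11/64, 1/64]  (j = 0..3)
p_4 = [0, 3/4, 3/16, 15/256, 1/256]  (j = 0..4)
p_5 = [0, 1/2, 25/64, 23/256, 19/1024, 1/1024]  (j = 0..5)
p_6 = [0, 1/4, 17/32, 45/256, 19/512, 23/4096, 1/4096]  (j = 0..6)
p_7 = [0, 1/4, 11/32, 81/256, 19/256, 57/4096, 27/16384, 1/16384]  (j = 0..7)
E[N_7] = Σ j·p_7(j) = 37085/16384;  E[N_7²] = Σ j²·p_7(j) = 99457/16384
Var[N_7] = 99457/16384 − (37085/16384)² = 254206263/268435456

254206263/268435456


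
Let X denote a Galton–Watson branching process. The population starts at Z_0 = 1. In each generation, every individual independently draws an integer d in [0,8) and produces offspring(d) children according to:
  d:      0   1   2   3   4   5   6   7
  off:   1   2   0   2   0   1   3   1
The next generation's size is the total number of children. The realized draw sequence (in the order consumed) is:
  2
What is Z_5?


gen 0: Z_0=1, draws=[2], offspring=[0], Z_1=0
gen 1: Z_1=0, draws=[], offspring=[], Z_2=0
gen 2: Z_2=0, draws=[], offspring=[], Z_3=0
gen 3: Z_3=0, draws=[], offspring=[], Z_4=0
gen 4: Z_4=0, draws=[], offspring=[], Z_5=0

0


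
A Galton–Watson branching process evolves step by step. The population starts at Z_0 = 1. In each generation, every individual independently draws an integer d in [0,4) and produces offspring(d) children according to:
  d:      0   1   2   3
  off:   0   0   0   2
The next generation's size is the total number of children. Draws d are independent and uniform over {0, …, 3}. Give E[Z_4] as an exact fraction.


1/16

Outcome values over d=0..3: [0, 0, 0, 2]
Σy = 2, Σy² = 4, M = 4
μ = 2/4 = 1/2,  σ² = 4/4 − (1/2)² = 3/4
E[Z_0] = 1
E[Z_1] = 1/2·E[Z_0] = 1/2
E[Z_2] = 1/2·E[Z_1] = 1/4
E[Z_3] = 1/2·E[Z_2] = 1/8
E[Z_4] = 1/2·E[Z_3] = 1/16


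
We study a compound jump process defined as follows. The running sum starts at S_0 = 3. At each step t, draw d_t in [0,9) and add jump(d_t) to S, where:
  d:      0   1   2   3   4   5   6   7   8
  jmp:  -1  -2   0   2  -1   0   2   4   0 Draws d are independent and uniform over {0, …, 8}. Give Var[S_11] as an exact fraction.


2794/81

Outcome values over d=0..8: [-1, -2, 0, 2, -1, 0, 2, 4, 0]
Σy = 4, Σy² = 30, M = 9
μ = 4/9 = 4/9,  σ² = 30/9 − (4/9)² = 254/81
Independent increments: Var[S_11] = 11·σ² = 11·(254/81) = 2794/81


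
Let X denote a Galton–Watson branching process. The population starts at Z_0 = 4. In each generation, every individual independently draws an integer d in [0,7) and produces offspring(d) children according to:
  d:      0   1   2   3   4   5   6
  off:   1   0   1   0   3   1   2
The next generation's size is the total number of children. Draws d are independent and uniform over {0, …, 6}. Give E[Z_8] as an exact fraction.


Outcome values over d=0..6: [1, 0, 1, 0, 3, 1, 2]
Σy = 8, Σy² = 16, M = 7
μ = 8/7 = 8/7,  σ² = 16/7 − (8/7)² = 48/49
E[Z_0] = 4
E[Z_1] = 8/7·E[Z_0] = 32/7
E[Z_2] = 8/7·E[Z_1] = 256/49
E[Z_3] = 8/7·E[Z_2] = 2048/343
E[Z_4] = 8/7·E[Z_3] = 16384/2401
E[Z_5] = 8/7·E[Z_4] = 131072/16807
E[Z_6] = 8/7·E[Z_5] = 1048576/117649
E[Z_7] = 8/7·E[Z_6] = 8388608/823543
E[Z_8] = 8/7·E[Z_7] = 67108864/5764801

67108864/5764801


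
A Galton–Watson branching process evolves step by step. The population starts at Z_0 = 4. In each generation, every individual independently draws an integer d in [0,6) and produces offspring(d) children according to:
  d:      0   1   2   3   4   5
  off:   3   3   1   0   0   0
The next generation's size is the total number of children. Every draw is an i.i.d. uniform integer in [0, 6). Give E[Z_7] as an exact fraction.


Outcome values over d=0..5: [3, 3, 1, 0, 0, 0]
Σy = 7, Σy² = 19, M = 6
μ = 7/6 = 7/6,  σ² = 19/6 − (7/6)² = 65/36
E[Z_0] = 4
E[Z_1] = 7/6·E[Z_0] = 14/3
E[Z_2] = 7/6·E[Z_1] = 49/9
E[Z_3] = 7/6·E[Z_2] = 343/54
E[Z_4] = 7/6·E[Z_3] = 2401/324
E[Z_5] = 7/6·E[Z_4] = 16807/1944
E[Z_6] = 7/6·E[Z_5] = 117649/11664
E[Z_7] = 7/6·E[Z_6] = 823543/69984

823543/69984


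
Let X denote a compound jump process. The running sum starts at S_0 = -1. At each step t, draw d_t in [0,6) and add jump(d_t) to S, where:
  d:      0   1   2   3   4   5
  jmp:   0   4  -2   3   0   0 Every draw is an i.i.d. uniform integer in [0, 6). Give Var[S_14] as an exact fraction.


Outcome values over d=0..5: [0, 4, -2, 3, 0, 0]
Σy = 5, Σy² = 29, M = 6
μ = 5/6 = 5/6,  σ² = 29/6 − (5/6)² = 149/36
Independent increments: Var[S_14] = 14·σ² = 14·(149/36) = 1043/18

1043/18


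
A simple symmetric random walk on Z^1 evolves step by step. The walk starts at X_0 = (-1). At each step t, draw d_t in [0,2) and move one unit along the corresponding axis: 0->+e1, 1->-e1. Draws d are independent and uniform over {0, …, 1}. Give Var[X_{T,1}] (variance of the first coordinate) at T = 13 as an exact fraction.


Outcome values over d=0..1: [1, -1]
Σy = 0, Σy² = 2, M = 2
μ = 0/2 = 0,  σ² = 2/2 − (0)² = 1
Independent increments: Var[X_13] = 13·σ² = 13·(1) = 13

13


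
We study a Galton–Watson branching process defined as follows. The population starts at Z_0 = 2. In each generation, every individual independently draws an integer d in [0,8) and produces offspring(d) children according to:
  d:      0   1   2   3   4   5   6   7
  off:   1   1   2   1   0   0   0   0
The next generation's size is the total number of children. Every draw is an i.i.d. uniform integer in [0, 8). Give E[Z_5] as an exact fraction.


Outcome values over d=0..7: [1, 1, 2, 1, 0, 0, 0, 0]
Σy = 5, Σy² = 7, M = 8
μ = 5/8 = 5/8,  σ² = 7/8 − (5/8)² = 31/64
E[Z_0] = 2
E[Z_1] = 5/8·E[Z_0] = 5/4
E[Z_2] = 5/8·E[Z_1] = 25/32
E[Z_3] = 5/8·E[Z_2] = 125/256
E[Z_4] = 5/8·E[Z_3] = 625/2048
E[Z_5] = 5/8·E[Z_4] = 3125/16384

3125/16384


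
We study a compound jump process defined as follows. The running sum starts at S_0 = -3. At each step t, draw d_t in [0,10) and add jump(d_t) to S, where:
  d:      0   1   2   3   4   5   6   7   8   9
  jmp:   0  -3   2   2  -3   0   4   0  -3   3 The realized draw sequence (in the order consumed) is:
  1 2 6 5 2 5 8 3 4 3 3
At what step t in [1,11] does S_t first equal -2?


9

t=0: S=-3, d=1, jump=-3, S_1=-6
t=1: S=-6, d=2, jump=2, S_2=-4
t=2: S=-4, d=6, jump=4, S_3=0
t=3: S=0, d=5, jump=0, S_4=0
t=4: S=0, d=2, jump=2, S_5=2
t=5: S=2, d=5, jump=0, S_6=2
t=6: S=2, d=8, jump=-3, S_7=-1
t=7: S=-1, d=3, jump=2, S_8=1
t=8: S=1, d=4, jump=-3, S_9=-2
t=9: S=-2, d=3, jump=2, S_10=0
t=10: S=0, d=3, jump=2, S_11=2


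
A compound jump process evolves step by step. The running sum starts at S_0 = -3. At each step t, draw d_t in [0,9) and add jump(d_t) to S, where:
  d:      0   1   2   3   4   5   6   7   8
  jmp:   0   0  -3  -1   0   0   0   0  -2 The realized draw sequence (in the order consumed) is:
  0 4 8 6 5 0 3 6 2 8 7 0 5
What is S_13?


t=0: S=-3, d=0, jump=0, S_1=-3
t=1: S=-3, d=4, jump=0, S_2=-3
t=2: S=-3, d=8, jump=-2, S_3=-5
t=3: S=-5, d=6, jump=0, S_4=-5
t=4: S=-5, d=5, jump=0, S_5=-5
t=5: S=-5, d=0, jump=0, S_6=-5
t=6: S=-5, d=3, jump=-1, S_7=-6
t=7: S=-6, d=6, jump=0, S_8=-6
t=8: S=-6, d=2, jump=-3, S_9=-9
t=9: S=-9, d=8, jump=-2, S_10=-11
t=10: S=-11, d=7, jump=0, S_11=-11
t=11: S=-11, d=0, jump=0, S_12=-11
t=12: S=-11, d=5, jump=0, S_13=-11

-11


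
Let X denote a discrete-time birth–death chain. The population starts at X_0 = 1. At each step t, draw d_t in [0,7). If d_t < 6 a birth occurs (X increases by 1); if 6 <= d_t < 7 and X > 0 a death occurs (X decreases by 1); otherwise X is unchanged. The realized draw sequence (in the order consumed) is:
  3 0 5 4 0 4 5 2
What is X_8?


9

t=0: X=1, d=3 → birth, X_1=2
t=1: X=2, d=0 → birth, X_2=3
t=2: X=3, d=5 → birth, X_3=4
t=3: X=4, d=4 → birth, X_4=5
t=4: X=5, d=0 → birth, X_5=6
t=5: X=6, d=4 → birth, X_6=7
t=6: X=7, d=5 → birth, X_7=8
t=7: X=8, d=2 → birth, X_8=9


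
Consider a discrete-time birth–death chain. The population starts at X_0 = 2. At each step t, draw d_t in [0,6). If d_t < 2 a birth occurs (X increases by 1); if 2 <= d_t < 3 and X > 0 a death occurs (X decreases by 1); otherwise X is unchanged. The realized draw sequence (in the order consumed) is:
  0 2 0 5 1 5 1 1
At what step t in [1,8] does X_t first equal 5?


7

t=0: X=2, d=0 → birth, X_1=3
t=1: X=3, d=2 → death, X_2=2
t=2: X=2, d=0 → birth, X_3=3
t=3: X=3, d=5 → hold, X_4=3
t=4: X=3, d=1 → birth, X_5=4
t=5: X=4, d=5 → hold, X_6=4
t=6: X=4, d=1 → birth, X_7=5
t=7: X=5, d=1 → birth, X_8=6


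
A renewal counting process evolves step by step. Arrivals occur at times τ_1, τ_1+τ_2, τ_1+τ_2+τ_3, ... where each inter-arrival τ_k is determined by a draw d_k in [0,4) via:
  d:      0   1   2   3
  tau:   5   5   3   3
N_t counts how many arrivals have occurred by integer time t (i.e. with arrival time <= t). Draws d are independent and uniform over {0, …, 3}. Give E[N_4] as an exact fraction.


1/2

Inter-arrival values over d=0..3: [5, 5, 3, 3]
Each d has probability 1/4, so the pmf of τ is: f(3) = 1/2, f(5) = 1/2
Renewal equation for m(n) = E[N_n]: condition on τ_1 = k (if k <= n, one arrival plus a fresh copy on the remaining n−k steps): m(n) = F(n) + Σ_{k<=n} f(k)·m(n−k), where F(n) = P(τ <= n) and m(0) = 0
m(1) = F(1) = 0
m(2) = F(2) = 0
m(3) = F(3) = 1/2
m(4) = F(4) = 1/2
E[N_4] = m(4) = 1/2


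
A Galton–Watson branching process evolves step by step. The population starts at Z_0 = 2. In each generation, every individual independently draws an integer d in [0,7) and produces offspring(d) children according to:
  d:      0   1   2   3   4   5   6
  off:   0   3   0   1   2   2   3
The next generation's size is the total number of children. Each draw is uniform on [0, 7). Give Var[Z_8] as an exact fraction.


Outcome values over d=0..6: [0, 3, 0, 1, 2, 2, 3]
Σy = 11, Σy² = 27, M = 7
μ = 11/7 = 11/7,  σ² = 27/7 − (11/7)² = 68/49
V_0 = 0, E_0 = 2
V_1 = 68/49·E_0 + (11/7)²·V_0 = 136/49;  E_1 = 22/7
V_2 = 68/49·E_1 + (11/7)²·V_1 = 26928/2401;  E_2 = 242/49
V_3 = 68/49·E_2 + (11/7)²·V_2 = 4064632/117649;  E_3 = 2662/343
V_4 = 68/49·E_3 + (11/7)²·V_3 = 553908960/5764801;  E_4 = 29282/2401
V_5 = 68/49·E_4 + (11/7)²·V_4 = 71803797736/282475249;  E_5 = 322102/16807
V_6 = 68/49·E_5 + (11/7)²·V_5 = 9056382171408/13841287201;  E_6 = 3543122/117649
V_7 = 68/49·E_6 + (11/7)²·V_6 = 1124167686432472/678223072849;  E_7 = 38974342/823543
V_8 = 68/49·E_7 + (11/7)²·V_7 = 138206889222621120/33232930569601;  E_8 = 428717762/5764801

138206889222621120/33232930569601


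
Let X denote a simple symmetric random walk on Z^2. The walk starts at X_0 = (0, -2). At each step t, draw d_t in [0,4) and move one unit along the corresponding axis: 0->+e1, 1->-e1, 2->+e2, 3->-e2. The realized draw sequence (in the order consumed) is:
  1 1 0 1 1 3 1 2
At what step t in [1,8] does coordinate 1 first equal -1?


t=0: X=(0, -2), d=1 → -e1, X_1=(-1, -2)
t=1: X=(-1, -2), d=1 → -e1, X_2=(-2, -2)
t=2: X=(-2, -2), d=0 → +e1, X_3=(-1, -2)
t=3: X=(-1, -2), d=1 → -e1, X_4=(-2, -2)
t=4: X=(-2, -2), d=1 → -e1, X_5=(-3, -2)
t=5: X=(-3, -2), d=3 → -e2, X_6=(-3, -3)
t=6: X=(-3, -3), d=1 → -e1, X_7=(-4, -3)
t=7: X=(-4, -3), d=2 → +e2, X_8=(-4, -2)

1


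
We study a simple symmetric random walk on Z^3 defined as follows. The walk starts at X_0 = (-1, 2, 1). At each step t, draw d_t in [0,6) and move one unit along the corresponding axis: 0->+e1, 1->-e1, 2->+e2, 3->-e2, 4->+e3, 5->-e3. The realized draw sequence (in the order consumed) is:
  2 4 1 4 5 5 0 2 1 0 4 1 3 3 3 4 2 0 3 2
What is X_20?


(-1, 2, 3)

t=0: X=(-1, 2, 1), d=2 → +e2, X_1=(-1, 3, 1)
t=1: X=(-1, 3, 1), d=4 → +e3, X_2=(-1, 3, 2)
t=2: X=(-1, 3, 2), d=1 → -e1, X_3=(-2, 3, 2)
t=3: X=(-2, 3, 2), d=4 → +e3, X_4=(-2, 3, 3)
t=4: X=(-2, 3, 3), d=5 → -e3, X_5=(-2, 3, 2)
t=5: X=(-2, 3, 2), d=5 → -e3, X_6=(-2, 3, 1)
t=6: X=(-2, 3, 1), d=0 → +e1, X_7=(-1, 3, 1)
t=7: X=(-1, 3, 1), d=2 → +e2, X_8=(-1, 4, 1)
t=8: X=(-1, 4, 1), d=1 → -e1, X_9=(-2, 4, 1)
t=9: X=(-2, 4, 1), d=0 → +e1, X_10=(-1, 4, 1)
t=10: X=(-1, 4, 1), d=4 → +e3, X_11=(-1, 4, 2)
t=11: X=(-1, 4, 2), d=1 → -e1, X_12=(-2, 4, 2)
t=12: X=(-2, 4, 2), d=3 → -e2, X_13=(-2, 3, 2)
t=13: X=(-2, 3, 2), d=3 → -e2, X_14=(-2, 2, 2)
t=14: X=(-2, 2, 2), d=3 → -e2, X_15=(-2, 1, 2)
t=15: X=(-2, 1, 2), d=4 → +e3, X_16=(-2, 1, 3)
t=16: X=(-2, 1, 3), d=2 → +e2, X_17=(-2, 2, 3)
t=17: X=(-2, 2, 3), d=0 → +e1, X_18=(-1, 2, 3)
t=18: X=(-1, 2, 3), d=3 → -e2, X_19=(-1, 1, 3)
t=19: X=(-1, 1, 3), d=2 → +e2, X_20=(-1, 2, 3)


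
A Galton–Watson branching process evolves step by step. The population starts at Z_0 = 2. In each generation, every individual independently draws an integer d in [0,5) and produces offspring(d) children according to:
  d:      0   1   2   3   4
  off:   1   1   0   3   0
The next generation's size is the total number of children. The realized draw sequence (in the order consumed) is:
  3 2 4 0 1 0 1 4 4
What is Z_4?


gen 0: Z_0=2, draws=[3, 2], offspring=[3, 0], Z_1=3
gen 1: Z_1=3, draws=[4, 0, 1], offspring=[0, 1, 1], Z_2=2
gen 2: Z_2=2, draws=[0, 1], offspring=[1, 1], Z_3=2
gen 3: Z_3=2, draws=[4, 4], offspring=[0, 0], Z_4=0

0


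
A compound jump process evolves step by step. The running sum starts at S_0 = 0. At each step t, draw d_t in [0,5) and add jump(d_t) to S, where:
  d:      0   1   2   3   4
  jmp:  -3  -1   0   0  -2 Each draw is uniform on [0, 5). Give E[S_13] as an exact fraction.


Outcome values over d=0..4: [-3, -1, 0, 0, -2]
Σy = -6, Σy² = 14, M = 5
μ = -6/5 = -6/5,  σ² = 14/5 − (-6/5)² = 34/25
E[S_13] = 0 + 13·(-6/5) = -78/5

-78/5


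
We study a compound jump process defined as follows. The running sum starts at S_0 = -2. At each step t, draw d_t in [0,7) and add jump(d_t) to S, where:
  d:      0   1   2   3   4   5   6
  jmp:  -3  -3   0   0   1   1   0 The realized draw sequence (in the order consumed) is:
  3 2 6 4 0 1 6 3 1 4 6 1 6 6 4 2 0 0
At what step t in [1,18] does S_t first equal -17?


18

t=0: S=-2, d=3, jump=0, S_1=-2
t=1: S=-2, d=2, jump=0, S_2=-2
t=2: S=-2, d=6, jump=0, S_3=-2
t=3: S=-2, d=4, jump=1, S_4=-1
t=4: S=-1, d=0, jump=-3, S_5=-4
t=5: S=-4, d=1, jump=-3, S_6=-7
t=6: S=-7, d=6, jump=0, S_7=-7
t=7: S=-7, d=3, jump=0, S_8=-7
t=8: S=-7, d=1, jump=-3, S_9=-10
t=9: S=-10, d=4, jump=1, S_10=-9
t=10: S=-9, d=6, jump=0, S_11=-9
t=11: S=-9, d=1, jump=-3, S_12=-12
t=12: S=-12, d=6, jump=0, S_13=-12
t=13: S=-12, d=6, jump=0, S_14=-12
t=14: S=-12, d=4, jump=1, S_15=-11
t=15: S=-11, d=2, jump=0, S_16=-11
t=16: S=-11, d=0, jump=-3, S_17=-14
t=17: S=-14, d=0, jump=-3, S_18=-17


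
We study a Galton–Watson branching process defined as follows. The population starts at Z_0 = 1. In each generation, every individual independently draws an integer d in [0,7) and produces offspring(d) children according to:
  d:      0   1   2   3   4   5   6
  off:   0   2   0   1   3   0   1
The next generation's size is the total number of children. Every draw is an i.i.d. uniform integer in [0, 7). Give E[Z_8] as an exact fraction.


Outcome values over d=0..6: [0, 2, 0, 1, 3, 0, 1]
Σy = 7, Σy² = 15, M = 7
μ = 7/7 = 1,  σ² = 15/7 − (1)² = 8/7
E[Z_0] = 1
E[Z_1] = 1·E[Z_0] = 1
E[Z_2] = 1·E[Z_1] = 1
E[Z_3] = 1·E[Z_2] = 1
E[Z_4] = 1·E[Z_3] = 1
E[Z_5] = 1·E[Z_4] = 1
E[Z_6] = 1·E[Z_5] = 1
E[Z_7] = 1·E[Z_6] = 1
E[Z_8] = 1·E[Z_7] = 1

1


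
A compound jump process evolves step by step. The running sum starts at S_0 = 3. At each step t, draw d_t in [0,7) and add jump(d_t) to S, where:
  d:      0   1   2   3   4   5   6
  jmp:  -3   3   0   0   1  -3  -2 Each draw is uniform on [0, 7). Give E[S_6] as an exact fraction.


Outcome values over d=0..6: [-3, 3, 0, 0, 1, -3, -2]
Σy = -4, Σy² = 32, M = 7
μ = -4/7 = -4/7,  σ² = 32/7 − (-4/7)² = 208/49
E[S_6] = 3 + 6·(-4/7) = -3/7

-3/7


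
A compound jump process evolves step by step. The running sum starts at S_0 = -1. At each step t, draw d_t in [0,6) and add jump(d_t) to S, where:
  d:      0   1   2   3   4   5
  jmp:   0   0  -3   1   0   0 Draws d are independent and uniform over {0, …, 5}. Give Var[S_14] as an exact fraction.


196/9

Outcome values over d=0..5: [0, 0, -3, 1, 0, 0]
Σy = -2, Σy² = 10, M = 6
μ = -2/6 = -1/3,  σ² = 10/6 − (-1/3)² = 14/9
Independent increments: Var[S_14] = 14·σ² = 14·(14/9) = 196/9


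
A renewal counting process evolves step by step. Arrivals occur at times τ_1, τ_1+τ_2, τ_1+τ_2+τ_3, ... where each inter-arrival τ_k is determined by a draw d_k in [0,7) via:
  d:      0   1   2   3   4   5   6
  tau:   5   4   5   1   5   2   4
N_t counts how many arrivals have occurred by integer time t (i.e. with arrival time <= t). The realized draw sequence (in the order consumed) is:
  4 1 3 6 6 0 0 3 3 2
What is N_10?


3

draw d_1=4: τ_1=5, arrival time A_1=5
draw d_2=1: τ_2=4, arrival time A_2=9
draw d_3=3: τ_3=1, arrival time A_3=10
draw d_4=6: τ_4=4, arrival time A_4=14
draw d_5=6: τ_5=4, arrival time A_5=18
draw d_6=0: τ_6=5, arrival time A_6=23
draw d_7=0: τ_7=5, arrival time A_7=28
draw d_8=3: τ_8=1, arrival time A_8=29
draw d_9=3: τ_9=1, arrival time A_9=30
draw d_10=2: τ_10=5, arrival time A_10=35
N_t over t=0..10: 0:0 1:0 2:0 3:0 4:0 5:1 6:1 7:1 8:1 9:2 10:3


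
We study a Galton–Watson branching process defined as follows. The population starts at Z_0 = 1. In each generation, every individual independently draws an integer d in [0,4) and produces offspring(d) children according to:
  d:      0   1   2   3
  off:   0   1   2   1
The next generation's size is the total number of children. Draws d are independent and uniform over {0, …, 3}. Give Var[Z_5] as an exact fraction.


5/2

Outcome values over d=0..3: [0, 1, 2, 1]
Σy = 4, Σy² = 6, M = 4
μ = 4/4 = 1,  σ² = 6/4 − (1)² = 1/2
V_0 = 0, E_0 = 1
V_1 = 1/2·E_0 + (1)²·V_0 = 1/2;  E_1 = 1
V_2 = 1/2·E_1 + (1)²·V_1 = 1;  E_2 = 1
V_3 = 1/2·E_2 + (1)²·V_2 = 3/2;  E_3 = 1
V_4 = 1/2·E_3 + (1)²·V_3 = 2;  E_4 = 1
V_5 = 1/2·E_4 + (1)²·V_4 = 5/2;  E_5 = 1


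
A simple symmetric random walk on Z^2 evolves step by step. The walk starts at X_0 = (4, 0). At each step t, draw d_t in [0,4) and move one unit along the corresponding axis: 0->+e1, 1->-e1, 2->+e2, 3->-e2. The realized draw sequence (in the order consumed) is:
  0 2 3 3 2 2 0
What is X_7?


(6, 1)

t=0: X=(4, 0), d=0 → +e1, X_1=(5, 0)
t=1: X=(5, 0), d=2 → +e2, X_2=(5, 1)
t=2: X=(5, 1), d=3 → -e2, X_3=(5, 0)
t=3: X=(5, 0), d=3 → -e2, X_4=(5, -1)
t=4: X=(5, -1), d=2 → +e2, X_5=(5, 0)
t=5: X=(5, 0), d=2 → +e2, X_6=(5, 1)
t=6: X=(5, 1), d=0 → +e1, X_7=(6, 1)


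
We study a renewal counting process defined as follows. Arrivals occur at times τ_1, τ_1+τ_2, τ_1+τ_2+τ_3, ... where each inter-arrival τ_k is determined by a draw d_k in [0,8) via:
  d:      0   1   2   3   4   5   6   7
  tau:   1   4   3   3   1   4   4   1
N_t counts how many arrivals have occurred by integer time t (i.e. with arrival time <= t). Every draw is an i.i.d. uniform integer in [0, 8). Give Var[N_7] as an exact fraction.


4326096399255/4398046511104

Inter-arrival values over d=0..7: [1, 4, 3, 3, 1, 4, 4, 1]
Each d has probability 1/8, so the pmf of τ is: f(1) = 3/8, f(3) = 1/4, f(4) = 3/8
Let p_n(j) = P(N_n = j), with p_0 = [1]. Condition on τ_1: p_n(0) = P(τ > n), and for j >= 1, p_n(j) = Σ_{k<=n} f(k)·p_{n−k}(j−1)
p_1 = [5/8, 3/8]  (j = 0..1)
p_2 = [5/8, 15/64, 9/64]  (j = 0..2)
p_3 = [3/8, 31/64, 45/512, 27/512]  (j = 0..3)
p_4 = [0, 43/64, 141/512, 135/4096, 81/4096]  (j = 0..4)
p_5 = [0, 25/64, 231/512, 567/4096, 405/32768, 243/32768]  (j = 0..5)
p_6 = [0, 21/64, 91/256, 999/4096, 2133/32768, 1215/262144, 729/262144]  (j = 0..6)
p_7 = [0, 9/64, 121/256, 963/4096, 3915/32768, 7695/262144, 3645/2097152, 2187/2097152]  (j = 0..7)
E[N_7] = Σ j·p_7(j) = 5103763/2097152;  E[N_7²] = Σ j²·p_7(j) = 14483687/2097152
Var[N_7] = 14483687/2097152 − (5103763/2097152)² = 4326096399255/4398046511104


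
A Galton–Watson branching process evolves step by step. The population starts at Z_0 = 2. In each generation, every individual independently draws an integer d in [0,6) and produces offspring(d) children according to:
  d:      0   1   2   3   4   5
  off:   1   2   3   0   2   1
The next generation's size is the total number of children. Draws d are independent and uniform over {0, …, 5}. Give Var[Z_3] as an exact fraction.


Outcome values over d=0..5: [1, 2, 3, 0, 2, 1]
Σy = 9, Σy² = 19, M = 6
μ = 9/6 = 3/2,  σ² = 19/6 − (3/2)² = 11/12
V_0 = 0, E_0 = 2
V_1 = 11/12·E_0 + (3/2)²·V_0 = 11/6;  E_1 = 3
V_2 = 11/12·E_1 + (3/2)²·V_1 = 55/8;  E_2 = 9/2
V_3 = 11/12·E_2 + (3/2)²·V_2 = 627/32;  E_3 = 27/4

627/32


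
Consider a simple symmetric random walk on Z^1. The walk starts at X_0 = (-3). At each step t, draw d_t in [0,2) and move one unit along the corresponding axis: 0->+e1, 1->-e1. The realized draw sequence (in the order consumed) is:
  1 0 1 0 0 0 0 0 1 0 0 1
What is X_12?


t=0: X=(-3), d=1 → -e1, X_1=(-4)
t=1: X=(-4), d=0 → +e1, X_2=(-3)
t=2: X=(-3), d=1 → -e1, X_3=(-4)
t=3: X=(-4), d=0 → +e1, X_4=(-3)
t=4: X=(-3), d=0 → +e1, X_5=(-2)
t=5: X=(-2), d=0 → +e1, X_6=(-1)
t=6: X=(-1), d=0 → +e1, X_7=(0)
t=7: X=(0), d=0 → +e1, X_8=(1)
t=8: X=(1), d=1 → -e1, X_9=(0)
t=9: X=(0), d=0 → +e1, X_10=(1)
t=10: X=(1), d=0 → +e1, X_11=(2)
t=11: X=(2), d=1 → -e1, X_12=(1)

(1)


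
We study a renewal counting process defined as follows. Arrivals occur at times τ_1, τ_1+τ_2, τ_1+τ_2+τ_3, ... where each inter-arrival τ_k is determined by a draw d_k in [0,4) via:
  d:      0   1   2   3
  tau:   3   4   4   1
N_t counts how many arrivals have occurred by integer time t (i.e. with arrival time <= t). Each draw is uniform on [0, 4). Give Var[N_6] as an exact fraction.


Inter-arrival values over d=0..3: [3, 4, 4, 1]
Each d has probability 1/4, so the pmf of τ is: f(1) = 1/4, f(3) = 1/4, f(4) = 1/2
Let p_n(j) = P(N_n = j), with p_0 = [1]. Condition on τ_1: p_n(0) = P(τ > n), and for j >= 1, p_n(j) = Σ_{k<=n} f(k)·p_{n−k}(j−1)
p_1 = [3/4, 1/4]  (j = 0..1)
p_2 = [3/4, 3/16, 1/16]  (j = 0..2)
p_3 = [1/2, 7/16, 3/64, 1/64]  (j = 0..3)
p_4 = [0, 13/16, 11/64, 3/256, 1/256]  (j = 0..4)
p_5 = [0, 9/16, 3/8, 15/256, 3/1024, 1/1024]  (j = 0..5)
p_6 = [0, 1/2, 11/32, 35/256, 19/1024, 3/4096, 1/4096]  (j = 0..6)
E[N_6] = Σ j·p_6(j) = 6869/4096;  E[N_6²] = Σ j²·p_6(j) = 14047/4096
Var[N_6] = 14047/4096 − (6869/4096)² = 10353351/16777216

10353351/16777216


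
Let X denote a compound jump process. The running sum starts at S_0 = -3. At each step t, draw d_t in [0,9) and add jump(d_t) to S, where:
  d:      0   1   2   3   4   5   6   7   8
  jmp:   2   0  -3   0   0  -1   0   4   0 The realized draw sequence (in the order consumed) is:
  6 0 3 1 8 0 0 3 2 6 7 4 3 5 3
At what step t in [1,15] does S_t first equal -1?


2

t=0: S=-3, d=6, jump=0, S_1=-3
t=1: S=-3, d=0, jump=2, S_2=-1
t=2: S=-1, d=3, jump=0, S_3=-1
t=3: S=-1, d=1, jump=0, S_4=-1
t=4: S=-1, d=8, jump=0, S_5=-1
t=5: S=-1, d=0, jump=2, S_6=1
t=6: S=1, d=0, jump=2, S_7=3
t=7: S=3, d=3, jump=0, S_8=3
t=8: S=3, d=2, jump=-3, S_9=0
t=9: S=0, d=6, jump=0, S_10=0
t=10: S=0, d=7, jump=4, S_11=4
t=11: S=4, d=4, jump=0, S_12=4
t=12: S=4, d=3, jump=0, S_13=4
t=13: S=4, d=5, jump=-1, S_14=3
t=14: S=3, d=3, jump=0, S_15=3


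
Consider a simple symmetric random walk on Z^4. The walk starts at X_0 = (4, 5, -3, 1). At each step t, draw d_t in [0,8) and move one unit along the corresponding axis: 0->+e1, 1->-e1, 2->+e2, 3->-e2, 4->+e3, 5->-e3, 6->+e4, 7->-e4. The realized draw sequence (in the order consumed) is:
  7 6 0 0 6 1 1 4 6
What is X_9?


t=0: X=(4, 5, -3, 1), d=7 → -e4, X_1=(4, 5, -3, 0)
t=1: X=(4, 5, -3, 0), d=6 → +e4, X_2=(4, 5, -3, 1)
t=2: X=(4, 5, -3, 1), d=0 → +e1, X_3=(5, 5, -3, 1)
t=3: X=(5, 5, -3, 1), d=0 → +e1, X_4=(6, 5, -3, 1)
t=4: X=(6, 5, -3, 1), d=6 → +e4, X_5=(6, 5, -3, 2)
t=5: X=(6, 5, -3, 2), d=1 → -e1, X_6=(5, 5, -3, 2)
t=6: X=(5, 5, -3, 2), d=1 → -e1, X_7=(4, 5, -3, 2)
t=7: X=(4, 5, -3, 2), d=4 → +e3, X_8=(4, 5, -2, 2)
t=8: X=(4, 5, -2, 2), d=6 → +e4, X_9=(4, 5, -2, 3)

(4, 5, -2, 3)


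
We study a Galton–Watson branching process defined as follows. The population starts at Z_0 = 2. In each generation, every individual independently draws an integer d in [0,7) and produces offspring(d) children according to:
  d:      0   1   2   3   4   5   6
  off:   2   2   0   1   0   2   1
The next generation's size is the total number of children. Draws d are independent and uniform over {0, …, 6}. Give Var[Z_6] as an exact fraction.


Outcome values over d=0..6: [2, 2, 0, 1, 0, 2, 1]
Σy = 8, Σy² = 14, M = 7
μ = 8/7 = 8/7,  σ² = 14/7 − (8/7)² = 34/49
V_0 = 0, E_0 = 2
V_1 = 34/49·E_0 + (8/7)²·V_0 = 68/49;  E_1 = 16/7
V_2 = 34/49·E_1 + (8/7)²·V_1 = 8160/2401;  E_2 = 128/49
V_3 = 34/49·E_2 + (8/7)²·V_2 = 735488/117649;  E_3 = 1024/343
V_4 = 34/49·E_3 + (8/7)²·V_3 = 59013120/5764801;  E_4 = 8192/2401
V_5 = 34/49·E_4 + (8/7)²·V_4 = 4445585408/282475249;  E_5 = 65536/16807
V_6 = 34/49·E_5 + (8/7)²·V_5 = 321967226880/13841287201;  E_6 = 524288/117649

321967226880/13841287201


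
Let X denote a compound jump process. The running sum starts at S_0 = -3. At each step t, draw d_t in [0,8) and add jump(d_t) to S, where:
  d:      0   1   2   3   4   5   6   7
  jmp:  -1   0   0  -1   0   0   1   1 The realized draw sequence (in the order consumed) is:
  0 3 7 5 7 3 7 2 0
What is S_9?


-4

t=0: S=-3, d=0, jump=-1, S_1=-4
t=1: S=-4, d=3, jump=-1, S_2=-5
t=2: S=-5, d=7, jump=1, S_3=-4
t=3: S=-4, d=5, jump=0, S_4=-4
t=4: S=-4, d=7, jump=1, S_5=-3
t=5: S=-3, d=3, jump=-1, S_6=-4
t=6: S=-4, d=7, jump=1, S_7=-3
t=7: S=-3, d=2, jump=0, S_8=-3
t=8: S=-3, d=0, jump=-1, S_9=-4


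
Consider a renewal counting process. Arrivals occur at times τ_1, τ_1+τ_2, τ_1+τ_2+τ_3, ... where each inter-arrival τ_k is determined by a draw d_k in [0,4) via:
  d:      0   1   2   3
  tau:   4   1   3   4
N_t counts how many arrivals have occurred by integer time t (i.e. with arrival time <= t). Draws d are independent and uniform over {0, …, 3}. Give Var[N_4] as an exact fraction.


Inter-arrival values over d=0..3: [4, 1, 3, 4]
Each d has probability 1/4, so the pmf of τ is: f(1) = 1/4, f(3) = 1/4, f(4) = 1/2
Let p_n(j) = P(N_n = j), with p_0 = [1]. Condition on τ_1: p_n(0) = P(τ > n), and for j >= 1, p_n(j) = Σ_{k<=n} f(k)·p_{n−k}(j−1)
p_1 = [3/4, 1/4]  (j = 0..1)
p_2 = [3/4, 3/16, 1/16]  (j = 0..2)
p_3 = [1/2, 7/16, 3/64, 1/64]  (j = 0..3)
p_4 = [0, 13/16, 11/64, 3/256, 1/256]  (j = 0..4)
E[N_4] = Σ j·p_4(j) = 309/256;  E[N_4²] = Σ j²·p_4(j) = 427/256
Var[N_4] = 427/256 − (309/256)² = 13831/65536

13831/65536


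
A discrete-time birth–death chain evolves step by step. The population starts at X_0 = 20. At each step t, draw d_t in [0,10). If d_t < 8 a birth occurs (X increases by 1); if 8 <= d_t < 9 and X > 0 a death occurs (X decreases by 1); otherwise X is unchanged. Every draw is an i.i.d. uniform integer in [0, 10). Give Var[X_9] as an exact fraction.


369/100

X can drop by at most 1 per step and X_0 = 20 > T = 9, so X_t >= 20 − t >= 11 > 0 for every t <= 9: the floor at 0 (the 'and X > 0' condition) never binds. Hence X_9 = X_0 + Σ_{t<9} Y_t with i.i.d. increments Y_t = y(d_t) ∈ {+1, −1, 0}.
Outcome values over d=0..9: [1, 1, 1, 1, 1, 1, 1, 1, -1, 0]
Σy = 7, Σy² = 9, M = 10
μ = 7/10 = 7/10,  σ² = 9/10 − (7/10)² = 41/100
Independent increments: Var[X_9] = 9·σ² = 9·(41/100) = 369/100


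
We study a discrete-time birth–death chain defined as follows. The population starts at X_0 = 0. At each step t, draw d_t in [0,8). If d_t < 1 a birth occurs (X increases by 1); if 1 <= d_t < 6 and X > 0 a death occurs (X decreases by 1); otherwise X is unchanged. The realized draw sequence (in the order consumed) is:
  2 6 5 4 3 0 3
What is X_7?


t=0: X=0, d=2 → hold, X_1=0
t=1: X=0, d=6 → hold, X_2=0
t=2: X=0, d=5 → hold, X_3=0
t=3: X=0, d=4 → hold, X_4=0
t=4: X=0, d=3 → hold, X_5=0
t=5: X=0, d=0 → birth, X_6=1
t=6: X=1, d=3 → death, X_7=0

0


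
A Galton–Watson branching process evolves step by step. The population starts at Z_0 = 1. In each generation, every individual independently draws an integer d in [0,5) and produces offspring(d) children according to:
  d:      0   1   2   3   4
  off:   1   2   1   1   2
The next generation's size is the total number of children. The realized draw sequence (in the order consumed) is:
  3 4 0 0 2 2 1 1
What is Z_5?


gen 0: Z_0=1, draws=[3], offspring=[1], Z_1=1
gen 1: Z_1=1, draws=[4], offspring=[2], Z_2=2
gen 2: Z_2=2, draws=[0, 0], offspring=[1, 1], Z_3=2
gen 3: Z_3=2, draws=[2, 2], offspring=[1, 1], Z_4=2
gen 4: Z_4=2, draws=[1, 1], offspring=[2, 2], Z_5=4

4


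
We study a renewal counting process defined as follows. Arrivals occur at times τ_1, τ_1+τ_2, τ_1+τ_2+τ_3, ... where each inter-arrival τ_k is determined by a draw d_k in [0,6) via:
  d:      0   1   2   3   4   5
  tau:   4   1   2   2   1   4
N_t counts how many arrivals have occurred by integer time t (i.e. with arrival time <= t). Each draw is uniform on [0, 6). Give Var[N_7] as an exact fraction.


Inter-arrival values over d=0..5: [4, 1, 2, 2, 1, 4]
Each d has probability 1/6, so the pmf of τ is: f(1) = 1/3, f(2) = 1/3, f(4) = 1/3
Let p_n(j) = P(N_n = j), with p_0 = [1]. Condition on τ_1: p_n(0) = P(τ > n), and for j >= 1, p_n(j) = Σ_{k<=n} f(k)·p_{n−k}(j−1)
p_1 = [2/3, 1/3]  (j = 0..1)
p_2 = [1/3, 5/9, 1/9]  (j = 0..2)
p_3 = [1/3, 1/3, 8/27, 1/27]  (j = 0..3)
p_4 = [0, 5/9, 8/27, 11/81, 1/81]  (j = 0..4)
p_5 = [0, 1/3, 11/27, 16/81, 14/243, 1/243]  (j = 0..5)
p_6 = [0, 1/9, 13/27, 22/81, 1/9, 17/729, 1/729]  (j = 0..6)
p_7 = [0, 1/9, 7/27, 32/81, 41/243, 41/729, 20/2187, 1/2187]  (j = 0..7)
E[N_7] = Σ j·p_7(j) = 6187/2187;  E[N_7²] = Σ j²·p_7(j) = 20035/2187
Var[N_7] = 20035/2187 − (6187/2187)² = 5537576/4782969

5537576/4782969


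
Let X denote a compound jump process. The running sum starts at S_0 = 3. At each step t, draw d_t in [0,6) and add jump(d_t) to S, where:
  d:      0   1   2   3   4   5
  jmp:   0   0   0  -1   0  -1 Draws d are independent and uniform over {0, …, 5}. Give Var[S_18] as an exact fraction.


4

Outcome values over d=0..5: [0, 0, 0, -1, 0, -1]
Σy = -2, Σy² = 2, M = 6
μ = -2/6 = -1/3,  σ² = 2/6 − (-1/3)² = 2/9
Independent increments: Var[S_18] = 18·σ² = 18·(2/9) = 4


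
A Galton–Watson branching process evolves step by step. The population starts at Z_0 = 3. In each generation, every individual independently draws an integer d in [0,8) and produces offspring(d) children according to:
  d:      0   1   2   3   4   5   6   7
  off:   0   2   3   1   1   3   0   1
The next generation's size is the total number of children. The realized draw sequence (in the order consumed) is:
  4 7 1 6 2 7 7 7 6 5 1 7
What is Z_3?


7

gen 0: Z_0=3, draws=[4, 7, 1], offspring=[1, 1, 2], Z_1=4
gen 1: Z_1=4, draws=[6, 2, 7, 7], offspring=[0, 3, 1, 1], Z_2=5
gen 2: Z_2=5, draws=[7, 6, 5, 1, 7], offspring=[1, 0, 3, 2, 1], Z_3=7


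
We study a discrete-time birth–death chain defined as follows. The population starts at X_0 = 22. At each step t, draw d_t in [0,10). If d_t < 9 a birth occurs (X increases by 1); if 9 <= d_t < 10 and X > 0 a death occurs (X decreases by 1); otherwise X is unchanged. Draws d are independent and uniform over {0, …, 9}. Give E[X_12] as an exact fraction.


158/5

X can drop by at most 1 per step and X_0 = 22 > T = 12, so X_t >= 22 − t >= 10 > 0 for every t <= 12: the floor at 0 (the 'and X > 0' condition) never binds. Hence X_12 = X_0 + Σ_{t<12} Y_t with i.i.d. increments Y_t = y(d_t) ∈ {+1, −1, 0}.
Outcome values over d=0..9: [1, 1, 1, 1, 1, 1, 1, 1, 1, -1]
Σy = 8, Σy² = 10, M = 10
μ = 8/10 = 4/5,  σ² = 10/10 − (4/5)² = 9/25
E[X_12] = 22 + 12·(4/5) = 158/5


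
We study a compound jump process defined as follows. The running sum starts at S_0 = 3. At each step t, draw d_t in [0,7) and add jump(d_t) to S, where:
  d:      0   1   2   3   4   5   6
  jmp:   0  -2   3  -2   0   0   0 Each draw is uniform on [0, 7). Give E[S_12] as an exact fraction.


Outcome values over d=0..6: [0, -2, 3, -2, 0, 0, 0]
Σy = -1, Σy² = 17, M = 7
μ = -1/7 = -1/7,  σ² = 17/7 − (-1/7)² = 118/49
E[S_12] = 3 + 12·(-1/7) = 9/7

9/7


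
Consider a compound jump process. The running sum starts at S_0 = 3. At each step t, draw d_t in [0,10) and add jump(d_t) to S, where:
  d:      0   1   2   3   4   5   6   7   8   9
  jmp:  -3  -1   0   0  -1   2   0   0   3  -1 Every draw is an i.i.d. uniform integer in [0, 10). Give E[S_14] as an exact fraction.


Outcome values over d=0..9: [-3, -1, 0, 0, -1, 2, 0, 0, 3, -1]
Σy = -1, Σy² = 25, M = 10
μ = -1/10 = -1/10,  σ² = 25/10 − (-1/10)² = 249/100
E[S_14] = 3 + 14·(-1/10) = 8/5

8/5


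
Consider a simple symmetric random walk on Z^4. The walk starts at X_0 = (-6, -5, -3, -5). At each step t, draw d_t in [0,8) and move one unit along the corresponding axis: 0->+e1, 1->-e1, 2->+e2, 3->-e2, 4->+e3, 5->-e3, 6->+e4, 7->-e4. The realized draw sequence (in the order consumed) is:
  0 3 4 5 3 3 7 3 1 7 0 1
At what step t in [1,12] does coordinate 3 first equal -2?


3

t=0: X=(-6, -5, -3, -5), d=0 → +e1, X_1=(-5, -5, -3, -5)
t=1: X=(-5, -5, -3, -5), d=3 → -e2, X_2=(-5, -6, -3, -5)
t=2: X=(-5, -6, -3, -5), d=4 → +e3, X_3=(-5, -6, -2, -5)
t=3: X=(-5, -6, -2, -5), d=5 → -e3, X_4=(-5, -6, -3, -5)
t=4: X=(-5, -6, -3, -5), d=3 → -e2, X_5=(-5, -7, -3, -5)
t=5: X=(-5, -7, -3, -5), d=3 → -e2, X_6=(-5, -8, -3, -5)
t=6: X=(-5, -8, -3, -5), d=7 → -e4, X_7=(-5, -8, -3, -6)
t=7: X=(-5, -8, -3, -6), d=3 → -e2, X_8=(-5, -9, -3, -6)
t=8: X=(-5, -9, -3, -6), d=1 → -e1, X_9=(-6, -9, -3, -6)
t=9: X=(-6, -9, -3, -6), d=7 → -e4, X_10=(-6, -9, -3, -7)
t=10: X=(-6, -9, -3, -7), d=0 → +e1, X_11=(-5, -9, -3, -7)
t=11: X=(-5, -9, -3, -7), d=1 → -e1, X_12=(-6, -9, -3, -7)


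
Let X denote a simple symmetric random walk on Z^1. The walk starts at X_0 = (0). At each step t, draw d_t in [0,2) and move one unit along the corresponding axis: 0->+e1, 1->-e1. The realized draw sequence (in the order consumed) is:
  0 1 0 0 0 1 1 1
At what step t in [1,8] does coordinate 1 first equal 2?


t=0: X=(0), d=0 → +e1, X_1=(1)
t=1: X=(1), d=1 → -e1, X_2=(0)
t=2: X=(0), d=0 → +e1, X_3=(1)
t=3: X=(1), d=0 → +e1, X_4=(2)
t=4: X=(2), d=0 → +e1, X_5=(3)
t=5: X=(3), d=1 → -e1, X_6=(2)
t=6: X=(2), d=1 → -e1, X_7=(1)
t=7: X=(1), d=1 → -e1, X_8=(0)

4


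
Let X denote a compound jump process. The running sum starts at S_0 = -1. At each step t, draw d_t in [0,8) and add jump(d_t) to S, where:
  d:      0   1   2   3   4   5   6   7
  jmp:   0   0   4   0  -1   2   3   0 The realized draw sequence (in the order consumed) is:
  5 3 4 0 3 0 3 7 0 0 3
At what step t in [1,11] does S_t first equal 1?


t=0: S=-1, d=5, jump=2, S_1=1
t=1: S=1, d=3, jump=0, S_2=1
t=2: S=1, d=4, jump=-1, S_3=0
t=3: S=0, d=0, jump=0, S_4=0
t=4: S=0, d=3, jump=0, S_5=0
t=5: S=0, d=0, jump=0, S_6=0
t=6: S=0, d=3, jump=0, S_7=0
t=7: S=0, d=7, jump=0, S_8=0
t=8: S=0, d=0, jump=0, S_9=0
t=9: S=0, d=0, jump=0, S_10=0
t=10: S=0, d=3, jump=0, S_11=0

1


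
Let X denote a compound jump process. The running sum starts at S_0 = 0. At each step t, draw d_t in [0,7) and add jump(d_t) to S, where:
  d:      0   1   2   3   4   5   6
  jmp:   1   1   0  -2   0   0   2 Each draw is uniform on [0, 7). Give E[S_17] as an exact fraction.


Outcome values over d=0..6: [1, 1, 0, -2, 0, 0, 2]
Σy = 2, Σy² = 10, M = 7
μ = 2/7 = 2/7,  σ² = 10/7 − (2/7)² = 66/49
E[S_17] = 0 + 17·(2/7) = 34/7

34/7
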